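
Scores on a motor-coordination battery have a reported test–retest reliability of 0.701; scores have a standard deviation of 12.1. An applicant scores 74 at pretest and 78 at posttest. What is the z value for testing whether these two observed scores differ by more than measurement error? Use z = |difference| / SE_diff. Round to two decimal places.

0.43

The standard error of measurement is 12.100*√(1 − 0.701) ≈ 12.100*0.547 ≈ 6.616.
Standard error of the difference = 6.616·√2 ≈ 9.357
z = 4 / 9.357 ≈ 0.427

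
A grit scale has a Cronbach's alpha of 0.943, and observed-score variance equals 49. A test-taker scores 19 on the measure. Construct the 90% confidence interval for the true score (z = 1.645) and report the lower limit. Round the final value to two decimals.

16.25

σ = 49^(1/2) = 7.0000
SEM = 7.0000 × √(1 − 0.9430) = 7.0000 × √0.0570 ≃ 7.0000 × 0.2387 ≃ 1.6712
Margin = 1.645 × 1.6712 ≃ 2.7492
Lower bound: 19 − 2.7492 = 16.2508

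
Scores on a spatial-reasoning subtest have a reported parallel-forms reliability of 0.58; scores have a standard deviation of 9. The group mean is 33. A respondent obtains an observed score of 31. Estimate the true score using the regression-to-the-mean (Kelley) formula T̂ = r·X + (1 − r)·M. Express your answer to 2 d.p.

31.84

Estimated true score = 0.580·31 + (1 − 0.580)·33 ≈ 31.840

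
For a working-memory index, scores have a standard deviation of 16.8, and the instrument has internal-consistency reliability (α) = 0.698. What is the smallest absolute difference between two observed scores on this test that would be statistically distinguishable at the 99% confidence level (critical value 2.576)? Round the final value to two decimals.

33.63

SEM = 16.8000·√(1 − 0.6980) ≈ 9.2324
SE_diff = √2 · SEM ≈ 13.0565
Smallest detectable difference = 2.576·13.0565 ≈ 33.6336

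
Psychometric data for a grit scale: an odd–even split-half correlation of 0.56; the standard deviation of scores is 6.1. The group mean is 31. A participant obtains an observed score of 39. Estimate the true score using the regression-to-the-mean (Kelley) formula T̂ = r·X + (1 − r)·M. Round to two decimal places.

36.74

Spearman-Brown: r = 2(0.56) / (1 + 0.56) = 1.1200 / 1.5600 ≈ 0.7179
Estimated true score = 0.7179*39 + (1 − 0.7179)*31 ≈ 36.7436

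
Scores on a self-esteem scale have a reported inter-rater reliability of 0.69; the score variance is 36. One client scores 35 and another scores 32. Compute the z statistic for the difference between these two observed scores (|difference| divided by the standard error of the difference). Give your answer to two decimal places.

SD = √36 = 6.0000
SEM = 6.0000*√(1 − 0.6900) ≈ 3.3407
Standard error of the difference = 3.3407·√2 ≈ 4.7244
z = 3 / 4.7244 ≈ 0.6350

0.64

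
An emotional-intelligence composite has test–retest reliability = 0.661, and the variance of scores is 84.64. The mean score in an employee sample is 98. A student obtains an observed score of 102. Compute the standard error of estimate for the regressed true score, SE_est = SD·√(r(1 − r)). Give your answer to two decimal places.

4.36

σ = 84.64^(1/2) = 9.2000
SE_est = 9.2000×√(0.6610×0.3390) ≃ 4.3550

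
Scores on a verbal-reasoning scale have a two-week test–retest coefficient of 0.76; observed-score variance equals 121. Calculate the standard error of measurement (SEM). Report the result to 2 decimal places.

5.39

SD = √121 ≈ 11.0000
The standard error of measurement is 11.0000*√(1 − 0.7600) ≈ 11.0000*0.4899 ≈ 5.3889.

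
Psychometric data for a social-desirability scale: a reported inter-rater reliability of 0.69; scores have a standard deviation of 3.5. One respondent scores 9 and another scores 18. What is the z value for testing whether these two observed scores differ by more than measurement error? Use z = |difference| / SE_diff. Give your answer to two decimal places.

The standard error of measurement is 3.500*√(1 − 0.690) ≈ 3.500*0.557 ≈ 1.949.
Standard error of the difference = 1.949·√2 ≈ 2.756
z = |9 − 18| / 2.756 = 9 / 2.756 ≈ 3.266

3.27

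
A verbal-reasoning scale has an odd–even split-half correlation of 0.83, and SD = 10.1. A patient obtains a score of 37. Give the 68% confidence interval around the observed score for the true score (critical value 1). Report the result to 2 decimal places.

Spearman-Brown: r = 2(0.83) / (1 + 0.83) = 1.660 / 1.830 ≃ 0.907
SEM = 10.100 × √(1 − 0.907) = 10.100 × √0.093 ≃ 10.100 × 0.305 ≃ 3.078
1 × SEM ≃ 3.078
CI = 37 ± 3.078 → [33.922, 40.078]

[33.92, 40.08]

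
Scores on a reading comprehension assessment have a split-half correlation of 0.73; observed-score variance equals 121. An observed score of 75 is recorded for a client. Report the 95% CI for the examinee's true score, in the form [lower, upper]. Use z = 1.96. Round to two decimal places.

SD = √121 = 11.0000
r_full = 2·0.73 / (1 + 0.73) ≈ 0.8439
SEM = 11.0000 * √(1 − 0.8439) = 11.0000 * √0.1561 ≈ 11.0000 * 0.3951 ≈ 4.3456
Half-width = 1.96*4.3456 ≈ 8.5174
95% CI: 75 ± 8.5174 = [66.4826, 83.5174]

[66.48, 83.52]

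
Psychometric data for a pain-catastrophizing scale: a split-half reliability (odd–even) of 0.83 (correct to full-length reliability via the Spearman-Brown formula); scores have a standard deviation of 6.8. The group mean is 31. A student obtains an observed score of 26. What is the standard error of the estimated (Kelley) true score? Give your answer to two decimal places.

Full-length reliability (Spearman-Brown) = 2(0.83)/(1+0.83) ≈ 0.9071
SE_est = 6.8000·√[r(1 − r)] ≈ 1.9740

1.97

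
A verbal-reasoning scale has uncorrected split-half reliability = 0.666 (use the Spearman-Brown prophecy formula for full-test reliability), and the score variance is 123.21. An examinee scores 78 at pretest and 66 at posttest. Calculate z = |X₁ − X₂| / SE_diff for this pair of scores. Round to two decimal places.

1.71

SD = √123.21 ≈ 11.100
r_full = 2·0.666 / (1 + 0.666) ≈ 0.800
SEM = 11.100·√(1 − 0.800) ≈ 4.970
Standard error of the difference = 4.970·√2 ≈ 7.029
z = |78 − 66| / 7.029 = 12 / 7.029 ≈ 1.707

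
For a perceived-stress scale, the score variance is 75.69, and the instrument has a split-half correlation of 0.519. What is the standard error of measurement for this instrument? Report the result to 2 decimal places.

σ = 75.69^(1/2) = 8.7000
Full-length reliability (Spearman-Brown) = 2(0.519)/(1+0.519) ≈ 0.6833
SEM = 8.7000 × √(1 − 0.6833) = 8.7000 × √0.3167 ≈ 8.7000 × 0.5627 ≈ 4.8957

4.90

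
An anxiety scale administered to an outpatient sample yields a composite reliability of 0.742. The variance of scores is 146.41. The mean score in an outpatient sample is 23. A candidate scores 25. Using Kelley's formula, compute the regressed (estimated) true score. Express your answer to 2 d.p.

T̂ = 0.742(25) + 0.258(23) ≈ 24.484

24.48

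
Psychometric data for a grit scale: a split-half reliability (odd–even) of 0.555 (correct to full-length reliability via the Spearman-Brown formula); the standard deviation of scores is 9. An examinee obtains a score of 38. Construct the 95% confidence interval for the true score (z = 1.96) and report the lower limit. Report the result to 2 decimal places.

Spearman-Brown: r = 2(0.555) / (1 + 0.555) = 1.1100 / 1.5550 ≈ 0.7138
The standard error of measurement is 9.0000*√(1 − 0.7138) ≈ 9.0000*0.5350 ≈ 4.8146.
1.96 * SEM ≈ 9.4366
Lower limit = 38 − 9.4366 ≈ 28.5634

28.56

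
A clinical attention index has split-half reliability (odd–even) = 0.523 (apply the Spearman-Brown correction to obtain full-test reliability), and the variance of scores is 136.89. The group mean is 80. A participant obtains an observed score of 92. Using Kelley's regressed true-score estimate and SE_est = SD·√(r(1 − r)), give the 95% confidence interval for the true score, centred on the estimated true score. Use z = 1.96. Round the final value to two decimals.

[77.61, 98.88]

SD = √136.89 = 11.700
r_full = 2·0.523 / (1 + 0.523) ≃ 0.687
T̂ = r·X + (1 − r)·M = 0.687*92 + 0.313*80 ≃ 63.186 + 25.056 ≃ 88.242
SE_est = SD * √(r(1 − r)) = 11.700 * √0.215 ≃ 11.700 * 0.464 ≃ 5.426
95% CI: 88.242 ± 10.636 ≃ (77.606, 98.877)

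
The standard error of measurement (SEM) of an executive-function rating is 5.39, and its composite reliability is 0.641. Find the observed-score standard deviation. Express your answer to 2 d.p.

9.00

σ = SEM·(1 − r)^(−1/2) ≃ 5.39*1.669 ≃ 8.996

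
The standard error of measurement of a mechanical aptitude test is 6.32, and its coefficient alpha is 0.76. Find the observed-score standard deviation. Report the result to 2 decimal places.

σ = SEM·(1 − r)^(−1/2) ≃ 6.32·2.04124 ≃ 12.90065

12.90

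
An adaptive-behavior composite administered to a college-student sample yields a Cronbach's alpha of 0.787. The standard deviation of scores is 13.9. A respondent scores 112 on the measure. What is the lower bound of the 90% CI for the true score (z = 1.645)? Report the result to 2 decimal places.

101.45

The standard error of measurement is 13.9000×√(1 − 0.7870) ≃ 13.9000×0.4615 ≃ 6.4151.
Half-width = 1.645×6.4151 ≃ 10.5529
Lower limit = 112 − 10.5529 ≃ 101.4471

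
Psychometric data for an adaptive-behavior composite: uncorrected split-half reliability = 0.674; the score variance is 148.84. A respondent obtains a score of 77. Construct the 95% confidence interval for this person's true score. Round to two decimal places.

[66.45, 87.55]

SD = √148.84 ≈ 12.20000
Spearman-Brown: r = 2(0.674) / (1 + 0.674) = 1.34800 / 1.67400 ≈ 0.80526
SEM = 12.20000·√(1 − 0.80526) ≈ 5.38382
Half-width = 1.96·5.38382 ≈ 10.55230
95% CI: 77 ± 10.55230 = [66.44770, 87.55230]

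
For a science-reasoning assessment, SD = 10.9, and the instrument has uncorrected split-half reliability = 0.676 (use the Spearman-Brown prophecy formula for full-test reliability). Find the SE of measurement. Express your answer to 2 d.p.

Full-length reliability (Spearman-Brown) = 2(0.676)/(1+0.676) ≃ 0.807
SEM = 10.900 * √(1 − 0.807) = 10.900 * √0.193 ≃ 10.900 * 0.440 ≃ 4.792

4.79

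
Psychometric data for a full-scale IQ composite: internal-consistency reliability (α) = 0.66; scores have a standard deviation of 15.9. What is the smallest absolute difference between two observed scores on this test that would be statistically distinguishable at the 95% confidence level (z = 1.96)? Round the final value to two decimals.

25.70

SEM = 15.900 * √(1 − 0.660) = 15.900 * √0.340 ≈ 15.900 * 0.583 ≈ 9.271
Standard error of the difference = 9.271·√2 ≈ 13.111
Minimum reliable difference = 1.96 * SE_diff ≈ 1.96 * 13.111 ≈ 25.698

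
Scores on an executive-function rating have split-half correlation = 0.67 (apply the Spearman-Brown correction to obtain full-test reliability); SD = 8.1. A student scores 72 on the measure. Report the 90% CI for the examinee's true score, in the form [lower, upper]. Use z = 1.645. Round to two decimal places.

r_full = 2·0.67 / (1 + 0.67) ≈ 0.80240
The standard error of measurement is 8.10000*√(1 − 0.80240) ≈ 8.10000*0.44453 ≈ 3.60067.
1.645 * SEM ≈ 5.92311
90% CI: 72 ± 5.92311 = [66.07689, 77.92311]

[66.08, 77.92]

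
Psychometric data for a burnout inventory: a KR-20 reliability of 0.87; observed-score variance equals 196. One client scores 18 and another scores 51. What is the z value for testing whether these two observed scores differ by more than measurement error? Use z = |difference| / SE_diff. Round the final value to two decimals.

4.62

σ = 196^(1/2) = 14.00000
The standard error of measurement is 14.00000×√(1 − 0.87000) ≈ 14.00000×0.36056 ≈ 5.04777.
SE_diff = SEM × √2 ≈ 5.04777 × 1.41421 ≈ 7.13863
z = 33 / 7.13863 ≈ 4.62274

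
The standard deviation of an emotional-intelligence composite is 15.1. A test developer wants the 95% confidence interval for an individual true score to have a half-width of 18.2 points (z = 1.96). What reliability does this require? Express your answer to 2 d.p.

Required SEM = 18.2 / 1.96 ≈ 9.2857
r = 1 − (SEM / SD)² = 1 − (9.2857 / 15.1)² ≈ 1 − 0.3782 ≈ 0.6218

0.62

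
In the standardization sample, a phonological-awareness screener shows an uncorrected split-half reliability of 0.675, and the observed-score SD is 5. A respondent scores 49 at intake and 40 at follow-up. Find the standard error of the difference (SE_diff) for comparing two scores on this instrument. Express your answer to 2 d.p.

3.11

r_full = 2·0.675 / (1 + 0.675) ≈ 0.8060
SEM = 5.0000×√(1 − 0.8060) ≈ 2.2024
Standard error of the difference = 2.2024·√2 ≈ 3.1147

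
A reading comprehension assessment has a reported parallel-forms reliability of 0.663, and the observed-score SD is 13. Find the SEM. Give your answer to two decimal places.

SEM = 13.0000*√(1 − 0.6630) ≈ 7.5467

7.55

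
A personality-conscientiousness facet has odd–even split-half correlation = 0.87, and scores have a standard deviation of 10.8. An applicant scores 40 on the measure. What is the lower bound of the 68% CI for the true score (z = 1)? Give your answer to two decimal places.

37.15

Full-length reliability (Spearman-Brown) = 2(0.87)/(1+0.87) ≈ 0.930
The standard error of measurement is 10.800·√(1 − 0.930) ≈ 10.800·0.264 ≈ 2.848.
1 · SEM ≈ 2.848
Lower bound: 40 − 2.848 = 37.152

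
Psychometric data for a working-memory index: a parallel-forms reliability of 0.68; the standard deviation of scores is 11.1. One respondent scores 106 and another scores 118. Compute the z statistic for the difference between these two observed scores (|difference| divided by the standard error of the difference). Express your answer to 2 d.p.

1.35

SEM = 11.10000 * √(1 − 0.68000) = 11.10000 * √0.32000 ≃ 11.10000 * 0.56569 ≃ 6.27911
SE_diff = √2 * SEM ≃ 8.88000
z = 12 / 8.88000 ≃ 1.35135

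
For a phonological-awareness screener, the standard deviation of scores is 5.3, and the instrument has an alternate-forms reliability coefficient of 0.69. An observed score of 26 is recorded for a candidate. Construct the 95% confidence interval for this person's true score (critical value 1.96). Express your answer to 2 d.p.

SEM = 5.300·√(1 − 0.690) ≈ 2.951
Half-width = 1.96·2.951 ≈ 5.784
95% CI: 26 ± 5.784 = [20.216, 31.784]

[20.22, 31.78]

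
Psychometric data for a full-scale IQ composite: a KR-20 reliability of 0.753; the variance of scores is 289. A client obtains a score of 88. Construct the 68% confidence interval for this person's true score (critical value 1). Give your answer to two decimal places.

σ = 289^(1/2) = 17.000
The standard error of measurement is 17.000*√(1 − 0.753) ≃ 17.000*0.497 ≃ 8.449.
1 * SEM ≃ 8.449
CI = 88 ± 8.449 → [79.551, 96.449]

[79.55, 96.45]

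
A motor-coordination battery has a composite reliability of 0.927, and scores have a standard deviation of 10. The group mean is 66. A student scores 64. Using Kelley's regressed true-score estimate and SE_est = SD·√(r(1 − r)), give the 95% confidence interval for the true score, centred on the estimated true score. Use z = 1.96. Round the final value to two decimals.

Estimated true score = 0.92700*64 + (1 − 0.92700)*66 ≃ 64.14600
SE_est = SD * √(r(1 − r)) = 10.00000 * √0.06767 ≃ 10.00000 * 0.26014 ≃ 2.60137
95% CI: 64.14600 ± 5.09868 ≃ (59.04732, 69.24468)

[59.05, 69.24]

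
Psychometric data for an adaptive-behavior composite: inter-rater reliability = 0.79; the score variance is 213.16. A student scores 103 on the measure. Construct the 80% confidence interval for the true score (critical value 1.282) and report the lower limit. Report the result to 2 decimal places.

SD = √213.16 ≃ 14.600
SEM = 14.600 × √(1 − 0.790) = 14.600 × √0.210 ≃ 14.600 × 0.458 ≃ 6.691
Margin = 1.282 × 6.691 ≃ 8.577
Lower limit = 103 − 8.577 ≃ 94.423

94.42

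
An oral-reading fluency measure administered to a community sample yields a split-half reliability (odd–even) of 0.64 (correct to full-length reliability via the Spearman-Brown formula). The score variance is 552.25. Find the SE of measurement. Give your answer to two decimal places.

SD = √552.25 ≈ 23.50000
r_full = 2·0.64 / (1 + 0.64) ≈ 0.78049
The standard error of measurement is 23.50000·√(1 − 0.78049) ≈ 23.50000·0.46852 ≈ 11.01025.

11.01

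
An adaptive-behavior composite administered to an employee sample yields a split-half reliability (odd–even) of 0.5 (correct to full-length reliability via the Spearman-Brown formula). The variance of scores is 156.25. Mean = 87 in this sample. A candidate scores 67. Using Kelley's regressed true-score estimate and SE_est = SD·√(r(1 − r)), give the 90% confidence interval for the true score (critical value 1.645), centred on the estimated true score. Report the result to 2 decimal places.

SD = √156.25 = 12.5000
Spearman-Brown: r = 2(0.5) / (1 + 0.5) = 1.0000 / 1.5000 ≃ 0.6667
T̂ = r·X + (1 − r)·M = 0.6667·67 + 0.3333·87 ≃ 44.6667 + 29.0000 ≃ 73.6667
SE_est = SD · √(r(1 − r)) = 12.5000 · √0.2222 ≃ 12.5000 · 0.4714 ≃ 5.8926
90% CI: 73.6667 ± 9.6933 ≃ (63.9734, 83.3599)

[63.97, 83.36]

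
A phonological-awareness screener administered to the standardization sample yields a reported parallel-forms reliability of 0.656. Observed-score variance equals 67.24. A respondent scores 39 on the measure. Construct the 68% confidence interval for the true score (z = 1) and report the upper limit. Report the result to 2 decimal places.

σ = 67.24^(1/2) = 8.20000
SEM = 8.20000 * √(1 − 0.65600) = 8.20000 * √0.34400 ≃ 8.20000 * 0.58652 ≃ 4.80942
Margin = 1 * 4.80942 ≃ 4.80942
Upper limit = 39 + 4.80942 ≃ 43.80942

43.81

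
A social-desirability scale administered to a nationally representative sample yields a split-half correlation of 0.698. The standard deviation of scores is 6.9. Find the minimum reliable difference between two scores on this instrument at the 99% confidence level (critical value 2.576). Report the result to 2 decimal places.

Full-length reliability (Spearman-Brown) = 2(0.698)/(1+0.698) ≈ 0.8221
The standard error of measurement is 6.9000·√(1 − 0.8221) ≈ 6.9000·0.4217 ≈ 2.9099.
SE_diff = SEM · √2 ≈ 2.9099 · 1.4142 ≈ 4.1153
Minimum reliable difference = 2.576 · SE_diff ≈ 2.576 · 4.1153 ≈ 10.6009

10.60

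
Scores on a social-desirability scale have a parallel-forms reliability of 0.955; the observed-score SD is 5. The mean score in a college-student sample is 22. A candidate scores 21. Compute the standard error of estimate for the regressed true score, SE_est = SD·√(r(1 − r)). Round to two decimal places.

SE_est = SD × √(r(1 − r)) = 5.000 × √0.043 ≃ 5.000 × 0.207 ≃ 1.037

1.04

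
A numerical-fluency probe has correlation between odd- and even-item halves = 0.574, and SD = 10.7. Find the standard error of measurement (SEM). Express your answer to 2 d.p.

5.57

Full-length reliability (Spearman-Brown) = 2(0.574)/(1+0.574) ≈ 0.729
SEM = 10.700*√(1 − 0.729) ≈ 5.567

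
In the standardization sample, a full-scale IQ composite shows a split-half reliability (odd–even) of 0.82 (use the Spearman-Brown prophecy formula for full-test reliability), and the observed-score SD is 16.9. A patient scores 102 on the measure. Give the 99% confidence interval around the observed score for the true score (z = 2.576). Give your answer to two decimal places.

[88.31, 115.69]

Full-length reliability (Spearman-Brown) = 2(0.82)/(1+0.82) ≈ 0.901
SEM = 16.900 · √(1 − 0.901) = 16.900 · √0.099 ≈ 16.900 · 0.314 ≈ 5.315
Half-width = 2.576·5.315 ≈ 13.691
Interval: (88.309, 115.691)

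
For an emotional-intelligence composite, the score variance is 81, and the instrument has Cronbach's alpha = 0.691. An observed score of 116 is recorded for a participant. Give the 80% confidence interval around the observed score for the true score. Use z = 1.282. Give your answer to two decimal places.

[109.59, 122.41]

SD = √81 ≃ 9.0000
SEM = 9.0000·√(1 − 0.6910) ≃ 5.0029
Margin = 1.282 · 5.0029 ≃ 6.4137
Interval: (109.5863, 122.4137)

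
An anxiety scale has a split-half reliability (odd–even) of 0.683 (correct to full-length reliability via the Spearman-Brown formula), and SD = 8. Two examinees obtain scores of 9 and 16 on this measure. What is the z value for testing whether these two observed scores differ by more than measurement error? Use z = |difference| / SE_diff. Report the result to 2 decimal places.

Full-length reliability (Spearman-Brown) = 2(0.683)/(1+0.683) ≈ 0.812
SEM = 8.000 · √(1 − 0.812) = 8.000 · √0.188 ≈ 8.000 · 0.434 ≈ 3.472
Standard error of the difference = 3.472·√2 ≈ 4.910
z = |9 − 16| / 4.910 = 7 / 4.910 ≈ 1.426

1.43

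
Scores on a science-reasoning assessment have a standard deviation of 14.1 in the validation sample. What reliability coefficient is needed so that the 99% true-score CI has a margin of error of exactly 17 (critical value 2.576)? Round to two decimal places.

SEM needed = half-width / z = 17/2.576 ≈ 6.5994
r = 1 − (SEM / SD)² = 1 − (6.5994 / 14.1)² ≈ 1 − 0.2191 ≈ 0.7809

0.78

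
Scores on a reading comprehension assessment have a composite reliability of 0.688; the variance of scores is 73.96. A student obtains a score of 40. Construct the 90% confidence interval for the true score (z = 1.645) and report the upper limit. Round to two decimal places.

SD = √73.96 = 8.600
The standard error of measurement is 8.600*√(1 − 0.688) ≈ 8.600*0.559 ≈ 4.804.
1.645 * SEM ≈ 7.902
Upper limit = 40 + 7.902 ≈ 47.902

47.90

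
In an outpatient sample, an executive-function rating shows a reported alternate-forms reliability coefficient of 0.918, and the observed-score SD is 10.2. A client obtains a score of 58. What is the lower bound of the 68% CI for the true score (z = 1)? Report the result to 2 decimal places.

55.08

SEM = 10.2000×√(1 − 0.9180) ≈ 2.9208
Half-width = 1×2.9208 ≈ 2.9208
Lower limit = 58 − 2.9208 ≈ 55.0792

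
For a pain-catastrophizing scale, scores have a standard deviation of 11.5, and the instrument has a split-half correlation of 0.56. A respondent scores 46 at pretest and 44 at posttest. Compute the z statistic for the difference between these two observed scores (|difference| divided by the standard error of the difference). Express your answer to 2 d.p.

Full-length reliability (Spearman-Brown) = 2(0.56)/(1+0.56) ≃ 0.71795
The standard error of measurement is 11.50000·√(1 − 0.71795) ≃ 11.50000·0.53109 ≃ 6.10748.
Standard error of the difference = 6.10748·√2 ≃ 8.63728
z = |46 − 44| / 8.63728 = 2 / 8.63728 ≃ 0.23155

0.23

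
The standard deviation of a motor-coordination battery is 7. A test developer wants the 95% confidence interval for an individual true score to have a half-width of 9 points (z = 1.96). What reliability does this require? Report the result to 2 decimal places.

0.57

SEM needed = half-width / z = 9/1.96 ≈ 4.5918
r = 1 − (SEM / SD)² = 1 − (4.5918 / 7)² ≈ 1 − 0.4303 ≈ 0.5697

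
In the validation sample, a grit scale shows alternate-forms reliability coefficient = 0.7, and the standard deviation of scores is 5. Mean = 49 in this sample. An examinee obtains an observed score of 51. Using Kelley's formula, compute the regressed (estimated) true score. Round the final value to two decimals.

Estimated true score = 0.700*51 + (1 − 0.700)*49 ≈ 50.400

50.40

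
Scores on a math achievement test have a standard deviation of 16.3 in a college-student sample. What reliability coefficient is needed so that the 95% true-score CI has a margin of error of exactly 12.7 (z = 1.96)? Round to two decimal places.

Required SEM = 12.7 / 1.96 ≈ 6.47959
Required reliability = 1 − (SEM/SD)² = 1 − 0.15802 ≈ 0.84198

0.84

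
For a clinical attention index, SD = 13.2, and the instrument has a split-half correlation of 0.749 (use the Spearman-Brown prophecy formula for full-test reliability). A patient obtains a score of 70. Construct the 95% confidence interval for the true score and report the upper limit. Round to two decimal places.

r_full = 2·0.749 / (1 + 0.749) ≈ 0.85649
The standard error of measurement is 13.20000·√(1 − 0.85649) ≈ 13.20000·0.37883 ≈ 5.00053.
Margin = 1.96 · 5.00053 ≈ 9.80104
Upper bound: 70 + 9.80104 = 79.80104

79.80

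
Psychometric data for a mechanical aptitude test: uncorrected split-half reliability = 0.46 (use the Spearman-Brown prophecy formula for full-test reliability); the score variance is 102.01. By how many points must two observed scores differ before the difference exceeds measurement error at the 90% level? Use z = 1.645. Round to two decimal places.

14.29

SD = √102.01 ≃ 10.100
r_full = 2·0.46 / (1 + 0.46) ≃ 0.630
The standard error of measurement is 10.100×√(1 − 0.630) ≃ 10.100×0.608 ≃ 6.142.
SE_diff = SEM × √2 ≃ 6.142 × 1.414 ≃ 8.687
Smallest detectable difference = 1.645×8.687 ≃ 14.290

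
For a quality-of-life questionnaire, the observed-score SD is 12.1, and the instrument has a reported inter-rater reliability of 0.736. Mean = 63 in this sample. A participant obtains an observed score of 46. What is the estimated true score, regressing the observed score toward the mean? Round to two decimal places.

50.49

T̂ = 0.7360(46) + 0.2640(63) ≈ 50.4880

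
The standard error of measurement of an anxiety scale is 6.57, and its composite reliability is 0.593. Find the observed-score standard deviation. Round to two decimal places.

10.30

SD = 6.57 / √(1 − 0.593) ≃ 10.29836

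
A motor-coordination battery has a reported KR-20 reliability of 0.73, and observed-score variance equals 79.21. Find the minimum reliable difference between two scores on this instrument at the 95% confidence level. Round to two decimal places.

12.82

SD = √79.21 ≈ 8.9000
SEM = 8.9000 × √(1 − 0.7300) = 8.9000 × √0.2700 ≈ 8.9000 × 0.5196 ≈ 4.6246
Standard error of the difference = 4.6246·√2 ≈ 6.5401
Minimum reliable difference = 1.96 × SE_diff ≈ 1.96 × 6.5401 ≈ 12.8187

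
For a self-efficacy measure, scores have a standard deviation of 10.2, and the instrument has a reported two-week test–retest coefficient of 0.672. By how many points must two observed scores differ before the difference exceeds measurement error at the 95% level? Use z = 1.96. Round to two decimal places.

16.19

SEM = 10.20000 · √(1 − 0.67200) = 10.20000 · √0.32800 ≈ 10.20000 · 0.57271 ≈ 5.84167
SE_diff = SEM · √2 ≈ 5.84167 · 1.41421 ≈ 8.26137
Smallest detectable difference = 1.96·8.26137 ≈ 16.19229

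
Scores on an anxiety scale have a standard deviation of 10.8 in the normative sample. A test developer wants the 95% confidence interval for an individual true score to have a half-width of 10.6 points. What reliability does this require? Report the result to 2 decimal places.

SEM needed = half-width / z = 10.6/1.96 ≃ 5.408
r = 1 − (5.408/10.8)² ≃ 1 − 0.251 ≃ 0.749

0.75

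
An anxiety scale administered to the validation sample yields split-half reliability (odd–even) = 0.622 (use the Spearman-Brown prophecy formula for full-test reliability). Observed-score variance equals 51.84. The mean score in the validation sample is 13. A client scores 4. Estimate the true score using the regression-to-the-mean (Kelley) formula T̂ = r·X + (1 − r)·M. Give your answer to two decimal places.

Full-length reliability (Spearman-Brown) = 2(0.622)/(1+0.622) ≈ 0.76695
T̂ = 0.76695(4) + 0.23305(13) ≈ 6.09741

6.10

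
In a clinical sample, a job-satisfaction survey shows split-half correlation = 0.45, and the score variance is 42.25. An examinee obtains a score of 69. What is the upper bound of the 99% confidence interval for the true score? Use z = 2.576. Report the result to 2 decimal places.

79.31

σ = 42.25^(1/2) = 6.5000
Spearman-Brown: r = 2(0.45) / (1 + 0.45) = 0.9000 / 1.4500 ≈ 0.6207
SEM = 6.5000*√(1 − 0.6207) ≈ 4.0032
Half-width = 2.576*4.0032 ≈ 10.3123
Upper limit = 69 + 10.3123 ≈ 79.3123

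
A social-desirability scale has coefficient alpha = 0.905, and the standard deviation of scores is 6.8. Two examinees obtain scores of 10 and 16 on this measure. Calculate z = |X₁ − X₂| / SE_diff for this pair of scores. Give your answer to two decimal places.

2.02

SEM = 6.8000·√(1 − 0.9050) ≈ 2.0959
Standard error of the difference = 2.0959·√2 ≈ 2.9641
z = |10 − 16| / 2.9641 = 6 / 2.9641 ≈ 2.0243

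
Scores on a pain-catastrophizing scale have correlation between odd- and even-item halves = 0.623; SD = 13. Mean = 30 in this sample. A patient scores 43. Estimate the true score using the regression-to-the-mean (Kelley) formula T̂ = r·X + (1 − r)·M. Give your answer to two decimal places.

39.98

r_full = 2·0.623 / (1 + 0.623) ≃ 0.76771
T̂ = r·X + (1 − r)·M = 0.76771·43 + 0.23229·30 ≃ 33.01171 + 6.96858 ≃ 39.98028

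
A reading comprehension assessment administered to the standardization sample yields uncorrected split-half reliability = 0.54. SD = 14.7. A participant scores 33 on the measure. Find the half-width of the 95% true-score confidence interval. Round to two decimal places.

Full-length reliability (Spearman-Brown) = 2(0.54)/(1+0.54) ≈ 0.70130
SEM = 14.70000 · √(1 − 0.70130) = 14.70000 · √0.29870 ≈ 14.70000 · 0.54654 ≈ 8.03408
1.96 · SEM ≈ 15.74679

15.75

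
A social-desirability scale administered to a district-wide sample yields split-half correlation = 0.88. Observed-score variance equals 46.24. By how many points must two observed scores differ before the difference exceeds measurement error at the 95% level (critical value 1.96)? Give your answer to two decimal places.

4.76

σ = 46.24^(1/2) = 6.80000
Spearman-Brown: r = 2(0.88) / (1 + 0.88) = 1.76000 / 1.88000 ≈ 0.93617
SEM = 6.80000 * √(1 − 0.93617) = 6.80000 * √0.06383 ≈ 6.80000 * 0.25265 ≈ 1.71799
SE_diff = √2 * SEM ≈ 2.42960
Minimum reliable difference = 1.96 * SE_diff ≈ 1.96 * 2.42960 ≈ 4.76203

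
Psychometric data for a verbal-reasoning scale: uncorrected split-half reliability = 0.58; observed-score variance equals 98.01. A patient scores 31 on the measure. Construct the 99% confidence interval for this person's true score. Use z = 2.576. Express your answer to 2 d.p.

[17.85, 44.15]

SD = √98.01 = 9.9000
Full-length reliability (Spearman-Brown) = 2(0.58)/(1+0.58) ≈ 0.7342
SEM = 9.9000·√(1 − 0.7342) ≈ 5.1042
2.576 · SEM ≈ 13.1485
99% CI: 31 ± 13.1485 = [17.8515, 44.1485]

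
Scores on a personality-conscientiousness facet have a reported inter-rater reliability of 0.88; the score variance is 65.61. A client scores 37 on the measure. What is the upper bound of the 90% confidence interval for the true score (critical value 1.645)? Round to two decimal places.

41.62

σ = 65.61^(1/2) = 8.1000
The standard error of measurement is 8.1000×√(1 − 0.8800) ≈ 8.1000×0.3464 ≈ 2.8059.
Margin = 1.645 × 2.8059 ≈ 4.6157
Upper bound: 37 + 4.6157 = 41.6157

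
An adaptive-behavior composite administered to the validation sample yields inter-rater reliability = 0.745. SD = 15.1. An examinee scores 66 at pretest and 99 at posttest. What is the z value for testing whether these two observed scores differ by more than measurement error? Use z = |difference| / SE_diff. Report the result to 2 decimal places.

3.06

The standard error of measurement is 15.100×√(1 − 0.745) ≃ 15.100×0.505 ≃ 7.625.
SE_diff = SEM × √2 ≃ 7.625 × 1.414 ≃ 10.784
z = 33 / 10.784 ≃ 3.060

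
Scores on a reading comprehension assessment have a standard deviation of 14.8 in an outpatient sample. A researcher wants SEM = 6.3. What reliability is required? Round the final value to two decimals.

0.82

Required reliability = 1 − (SEM/SD)² = 1 − 0.18120 ≈ 0.81880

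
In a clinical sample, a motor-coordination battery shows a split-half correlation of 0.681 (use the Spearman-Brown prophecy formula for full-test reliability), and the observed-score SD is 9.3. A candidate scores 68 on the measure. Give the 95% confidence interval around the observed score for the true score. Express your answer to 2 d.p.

[60.06, 75.94]

Spearman-Brown: r = 2(0.681) / (1 + 0.681) = 1.36200 / 1.68100 ≈ 0.81023
SEM = 9.30000 × √(1 − 0.81023) = 9.30000 × √0.18977 ≈ 9.30000 × 0.43562 ≈ 4.05130
Margin = 1.96 × 4.05130 ≈ 7.94055
CI = 68 ± 7.94055 → [60.05945, 75.94055]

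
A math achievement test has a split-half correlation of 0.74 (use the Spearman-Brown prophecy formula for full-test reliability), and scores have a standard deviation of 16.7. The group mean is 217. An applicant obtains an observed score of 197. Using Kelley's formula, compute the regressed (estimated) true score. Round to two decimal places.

199.99

r_full = 2·0.74 / (1 + 0.74) ≃ 0.851
T̂ = r·X + (1 − r)·M = 0.851·197 + 0.149·217 ≃ 167.563 + 32.425 ≃ 199.989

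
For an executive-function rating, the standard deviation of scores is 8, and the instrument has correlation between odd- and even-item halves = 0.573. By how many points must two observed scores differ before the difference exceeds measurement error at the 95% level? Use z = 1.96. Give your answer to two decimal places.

Spearman-Brown: r = 2(0.573) / (1 + 0.573) = 1.14600 / 1.57300 ≈ 0.72854
SEM = 8.00000*√(1 − 0.72854) ≈ 4.16811
Standard error of the difference = 4.16811·√2 ≈ 5.89460
Smallest detectable difference = 1.96*5.89460 ≈ 11.55342

11.55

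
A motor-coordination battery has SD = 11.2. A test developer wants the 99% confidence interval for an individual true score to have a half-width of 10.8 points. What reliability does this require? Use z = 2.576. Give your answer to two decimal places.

0.86

SEM needed = half-width / z = 10.8/2.576 ≈ 4.19255
r = 1 − (SEM / SD)² = 1 − (4.19255 / 11.2)² ≈ 1 − 0.14013 ≈ 0.85987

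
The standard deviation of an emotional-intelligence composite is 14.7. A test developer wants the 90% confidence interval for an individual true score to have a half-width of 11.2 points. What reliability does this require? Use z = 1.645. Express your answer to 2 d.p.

Required SEM = 11.2 / 1.645 ≈ 6.80851
r = 1 − (6.80851/14.7)² ≈ 1 − 0.21452 ≈ 0.78548

0.79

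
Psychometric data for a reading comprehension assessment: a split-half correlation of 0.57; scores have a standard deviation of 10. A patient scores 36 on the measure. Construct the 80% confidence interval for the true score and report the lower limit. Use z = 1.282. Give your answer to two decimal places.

29.29

r_full = 2·0.57 / (1 + 0.57) ≃ 0.7261
SEM = 10.0000×√(1 − 0.7261) ≃ 5.2334
Half-width = 1.282×5.2334 ≃ 6.7092
Lower limit = 36 − 6.7092 ≃ 29.2908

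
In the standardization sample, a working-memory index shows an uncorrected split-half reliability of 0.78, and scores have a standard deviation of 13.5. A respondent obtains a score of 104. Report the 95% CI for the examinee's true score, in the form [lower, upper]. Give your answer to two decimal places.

Spearman-Brown: r = 2(0.78) / (1 + 0.78) = 1.560 / 1.780 ≈ 0.876
SEM = 13.500 × √(1 − 0.876) = 13.500 × √0.124 ≈ 13.500 × 0.352 ≈ 4.746
Margin = 1.96 × 4.746 ≈ 9.302
CI = 104 ± 9.302 → [94.698, 113.302]

[94.70, 113.30]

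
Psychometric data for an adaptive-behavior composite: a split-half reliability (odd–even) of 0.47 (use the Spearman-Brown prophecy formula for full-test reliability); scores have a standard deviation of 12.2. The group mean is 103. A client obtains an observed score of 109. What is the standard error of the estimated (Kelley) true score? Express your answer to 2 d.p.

5.86

Full-length reliability (Spearman-Brown) = 2(0.47)/(1+0.47) ≃ 0.639
SE_est = SD × √(r(1 − r)) = 12.200 × √0.231 ≃ 12.200 × 0.480 ≃ 5.858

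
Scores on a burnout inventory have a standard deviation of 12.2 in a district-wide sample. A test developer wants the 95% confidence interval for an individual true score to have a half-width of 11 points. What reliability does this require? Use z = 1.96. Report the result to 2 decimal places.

SEM needed = half-width / z = 11/1.96 ≈ 5.6122
r = 1 − (SEM / SD)² = 1 − (5.6122 / 12.2)² ≈ 1 − 0.2116 ≈ 0.7884

0.79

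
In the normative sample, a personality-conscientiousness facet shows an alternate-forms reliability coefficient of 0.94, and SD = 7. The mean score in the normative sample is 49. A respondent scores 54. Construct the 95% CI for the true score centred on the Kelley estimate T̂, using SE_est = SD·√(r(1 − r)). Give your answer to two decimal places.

T̂ = r·X + (1 − r)·M = 0.940×54 + 0.060×49 = 50.760 + 2.940 ≃ 53.700
SE_est = 7.000×√(0.940×0.060) ≃ 1.662
CI = 53.700 ± 1.96 × 1.662 → [50.442, 56.958]

[50.44, 56.96]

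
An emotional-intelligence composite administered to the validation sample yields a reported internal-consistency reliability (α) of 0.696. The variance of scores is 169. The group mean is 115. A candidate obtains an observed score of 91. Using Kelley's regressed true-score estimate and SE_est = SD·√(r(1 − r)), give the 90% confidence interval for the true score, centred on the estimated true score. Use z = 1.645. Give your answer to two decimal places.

SD = √169 = 13.0000
T̂ = r·X + (1 − r)·M = 0.6960·91 + 0.3040·115 = 63.3360 + 34.9600 ≈ 98.2960
SE_est = 13.0000·√[r(1 − r)] ≈ 5.9798
CI = 98.2960 ± 1.645 · 5.9798 → [88.4593, 108.1327]

[88.46, 108.13]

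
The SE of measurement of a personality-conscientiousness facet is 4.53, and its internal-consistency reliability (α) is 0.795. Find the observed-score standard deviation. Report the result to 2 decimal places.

SD = 4.53 / √(1 − 0.795) ≈ 10.0051

10.01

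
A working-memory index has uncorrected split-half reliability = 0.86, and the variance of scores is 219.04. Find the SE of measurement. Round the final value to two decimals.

SD = √219.04 ≈ 14.800
r_full = 2·0.86 / (1 + 0.86) ≈ 0.925
SEM = 14.800·√(1 − 0.925) ≈ 4.060

4.06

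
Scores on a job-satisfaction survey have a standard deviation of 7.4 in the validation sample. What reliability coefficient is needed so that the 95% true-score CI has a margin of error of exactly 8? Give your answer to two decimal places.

SEM needed = half-width / z = 8/1.96 ≈ 4.0816
Required reliability = 1 − (SEM/SD)² = 1 − 0.3042 ≈ 0.6958

0.70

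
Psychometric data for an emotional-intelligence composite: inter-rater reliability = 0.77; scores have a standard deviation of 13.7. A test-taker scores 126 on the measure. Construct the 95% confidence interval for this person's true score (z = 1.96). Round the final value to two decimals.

SEM = 13.70000*√(1 − 0.77000) ≃ 6.57029
Half-width = 1.96*6.57029 ≃ 12.87777
Interval: (113.12223, 138.87777)

[113.12, 138.88]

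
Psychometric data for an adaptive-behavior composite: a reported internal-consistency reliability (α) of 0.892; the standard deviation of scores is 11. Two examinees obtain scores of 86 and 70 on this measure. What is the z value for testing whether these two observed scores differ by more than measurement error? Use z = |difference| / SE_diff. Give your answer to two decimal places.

SEM = 11.0000 · √(1 − 0.8920) = 11.0000 · √0.1080 ≈ 11.0000 · 0.3286 ≈ 3.6150
SE_diff = SEM · √2 ≈ 3.6150 · 1.4142 ≈ 5.1123
z = |86 − 70| / 5.1123 = 16 / 5.1123 ≈ 3.1297

3.13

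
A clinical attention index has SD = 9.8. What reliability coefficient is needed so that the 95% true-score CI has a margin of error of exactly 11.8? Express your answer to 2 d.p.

0.62

SEM needed = half-width / z = 11.8/1.96 ≈ 6.020
r = 1 − (6.020/9.8)² ≈ 1 − 0.377 ≈ 0.623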